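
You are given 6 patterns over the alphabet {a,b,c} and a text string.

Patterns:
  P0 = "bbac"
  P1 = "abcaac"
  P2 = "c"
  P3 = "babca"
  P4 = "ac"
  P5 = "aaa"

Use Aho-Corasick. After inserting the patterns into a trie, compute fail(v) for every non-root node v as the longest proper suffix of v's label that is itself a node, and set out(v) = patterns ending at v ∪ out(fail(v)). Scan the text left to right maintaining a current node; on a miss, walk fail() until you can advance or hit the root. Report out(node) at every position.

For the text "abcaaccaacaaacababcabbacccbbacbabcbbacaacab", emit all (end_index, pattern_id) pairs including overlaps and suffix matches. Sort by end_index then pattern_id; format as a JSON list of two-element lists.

Build:
Trie nodes:
  n0 'ε': a→5 b→1 c→11
  n1 'b': a→12 b→2
  n2 'bb': a→3
  n3 'bba': c→4
  n4 'bbac': ·  [P0 ends]
  n5 'a': a→17 b→6 c→16
  n6 'ab': c→7
  n7 'abc': a→8
  n8 'abca': a→9
  n9 'abcaa': c→10
  n10 'abcaac': ·  [P1 ends]
  n11 'c': ·  [P2 ends]
  n12 'ba': b→13
  n13 'bab': c→14
  n14 'babc': a→15
  n15 'babca': ·  [P3 ends]
  n16 'ac': ·  [P4 ends]
  n17 'aa': a→18
  n18 'aaa': ·  [P5 ends]

Failure links (BFS by depth):
  n1('b'): parent n0 fail=0; on 'b' 0 → fail=0;  out ∅∪∅=∅
  n5('a'): parent n0 fail=0; on 'a' 0 → fail=0;  out ∅∪∅=∅
  n11('c'): parent n0 fail=0; on 'c' 0 → fail=0;  out {2}∪∅={2}
  n2('bb'): parent n1 fail=0; on 'b' 0 → fail=1;  out ∅∪∅=∅
  n6('ab'): parent n5 fail=0; on 'b' 0 → fail=1;  out ∅∪∅=∅
  n12('ba'): parent n1 fail=0; on 'a' 0 → fail=5;  out ∅∪∅=∅
  n16('ac'): parent n5 fail=0; on 'c' 0 → fail=11;  out {4}∪{2}={2,4}
  n17('aa'): parent n5 fail=0; on 'a' 0 → fail=5;  out ∅∪∅=∅
  n3('bba'): parent n2 fail=1; on 'a' 1 → fail=12;  out ∅∪∅=∅
  n7('abc'): parent n6 fail=1; on 'c' 1→0 → fail=11;  out ∅∪{2}={2}
  n13('bab'): parent n12 fail=5; on 'b' 5 → fail=6;  out ∅∪∅=∅
  n18('aaa'): parent n17 fail=5; on 'a' 5 → fail=17;  out {5}∪∅={5}
  n4('bbac'): parent n3 fail=12; on 'c' 12→5 → fail=16;  out {0}∪{2,4}={0,2,4}
  n8('abca'): parent n7 fail=11; on 'a' 11→0 → fail=5;  out ∅∪∅=∅
  n14('babc'): parent n13 fail=6; on 'c' 6 → fail=7;  out ∅∪{2}={2}
  n9('abcaa'): parent n8 fail=5; on 'a' 5 → fail=17;  out ∅∪∅=∅
  n15('babca'): parent n14 fail=7; on 'a' 7 → fail=8;  out {3}∪∅={3}
  n10('abcaac'): parent n9 fail=17; on 'c' 17→5 → fail=16;  out {1}∪{2,4}={1,2,4}

Scan:
pos 0 'a': at 5
pos 1 'b': at 6
pos 2 'c': at 7  → match P2@[2:2]
pos 3 'a': at 8
pos 4 'a': at 9
pos 5 'c': at 10  → match P1@[0:5],P2@[5:5],P4@[4:5]
pos 6 'c': at 11 (via fail)  → match P2@[6:6]
pos 7 'a': at 5 (via fail)
pos 8 'a': at 17
pos 9 'c': at 16 (via fail)  → match P2@[9:9],P4@[8:9]
pos 10 'a': at 5 (via fail)
pos 11 'a': at 17
pos 12 'a': at 18  → match P5@[10:12]
pos 13 'c': at 16 (via fail)  → match P2@[13:13],P4@[12:13]
pos 14 'a': at 5 (via fail)
pos 15 'b': at 6
pos 16 'a': at 12 (via fail)
pos 17 'b': at 13
pos 18 'c': at 14  → match P2@[18:18]
pos 19 'a': at 15  → match P3@[15:19]
pos 20 'b': at 6 (via fail)
pos 21 'b': at 2 (via fail)
pos 22 'a': at 3
pos 23 'c': at 4  → match P0@[20:23],P2@[23:23],P4@[22:23]
pos 24 'c': at 11 (via fail)  → match P2@[24:24]
pos 25 'c': at 11 (via fail)  → match P2@[25:25]
pos 26 'b': at 1 (via fail)
pos 27 'b': at 2
pos 28 'a': at 3
pos 29 'c': at 4  → match P0@[26:29],P2@[29:29],P4@[28:29]
pos 30 'b': at 1 (via fail)
pos 31 'a': at 12
pos 32 'b': at 13
pos 33 'c': at 14  → match P2@[33:33]
pos 34 'b': at 1 (via fail)
pos 35 'b': at 2
pos 36 'a': at 3
pos 37 'c': at 4  → match P0@[34:37],P2@[37:37],P4@[36:37]
pos 38 'a': at 5 (via fail)
pos 39 'a': at 17
pos 40 'c': at 16 (via fail)  → match P2@[40:40],P4@[39:40]
pos 41 'a': at 5 (via fail)
pos 42 'b': at 6

Matches: [[2,2],[5,1],[5,2],[5,4],[6,2],[9,2],[9,4],[12,5],[13,2],[13,4],[18,2],[19,3],[23,0],[23,2],[23,4],[24,2],[25,2],[29,0],[29,2],[29,4],[33,2],[37,0],[37,2],[37,4],[40,2],[40,4]]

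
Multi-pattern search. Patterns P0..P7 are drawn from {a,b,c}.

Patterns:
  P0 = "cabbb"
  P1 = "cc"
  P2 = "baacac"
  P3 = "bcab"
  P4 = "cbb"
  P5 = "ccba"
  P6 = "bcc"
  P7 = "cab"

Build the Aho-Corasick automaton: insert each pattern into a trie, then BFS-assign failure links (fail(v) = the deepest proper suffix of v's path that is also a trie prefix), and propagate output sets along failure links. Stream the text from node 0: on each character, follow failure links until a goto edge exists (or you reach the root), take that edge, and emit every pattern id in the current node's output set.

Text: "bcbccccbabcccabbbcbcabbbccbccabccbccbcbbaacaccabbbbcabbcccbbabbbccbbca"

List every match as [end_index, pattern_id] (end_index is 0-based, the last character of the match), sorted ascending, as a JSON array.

Build automaton:
Trie (insert patterns):
  0='ε' goto b→7 c→1
  1='c' goto a→2 b→16 c→6
  2='ca' goto b→3
  3='cab' goto b→4  [P7 ends]
  4='cabb' goto b→5
  5='cabbb' goto ·  [P0 ends]
  6='cc' goto b→18  [P1 ends]
  7='b' goto a→8 c→13
  8='ba' goto a→9
  9='baa' goto c→10
  10='baac' goto a→11
  11='baaca' goto c→12
  12='baacac' goto ·  [P2 ends]
  13='bc' goto a→14 c→20
  14='bca' goto b→15
  15='bcab' goto ·  [P3 ends]
  16='cb' goto b→17
  17='cbb' goto ·  [P4 ends]
  18='ccb' goto a→19
  19='ccba' goto ·  [P5 ends]
  20='bcc' goto ·  [P6 ends]

BFS fail/out derivation:
  n1('c'): parent n0 fail=0; on 'c' 0 → fail=0;  out ∅∪∅=∅
  n7('b'): parent n0 fail=0; on 'b' 0 → fail=0;  out ∅∪∅=∅
  n2('ca'): parent n1 fail=0; on 'a' 0 → fail=0;  out ∅∪∅=∅
  n6('cc'): parent n1 fail=0; on 'c' 0 → fail=1;  out {1}∪∅={1}
  n8('ba'): parent n7 fail=0; on 'a' 0 → fail=0;  out ∅∪∅=∅
  n13('bc'): parent n7 fail=0; on 'c' 0 → fail=1;  out ∅∪∅=∅
  n16('cb'): parent n1 fail=0; on 'b' 0 → fail=7;  out ∅∪∅=∅
  n3('cab'): parent n2 fail=0; on 'b' 0 → fail=7;  out {7}∪∅={7}
  n9('baa'): parent n8 fail=0; on 'a' 0 → fail=0;  out ∅∪∅=∅
  n14('bca'): parent n13 fail=1; on 'a' 1 → fail=2;  out ∅∪∅=∅
  n17('cbb'): parent n16 fail=7; on 'b' 7→0 → fail=7;  out {4}∪∅={4}
  n18('ccb'): parent n6 fail=1; on 'b' 1 → fail=16;  out ∅∪∅=∅
  n20('bcc'): parent n13 fail=1; on 'c' 1 → fail=6;  out {6}∪{1}={1,6}
  n4('cabb'): parent n3 fail=7; on 'b' 7→0 → fail=7;  out ∅∪∅=∅
  n10('baac'): parent n9 fail=0; on 'c' 0 → fail=1;  out ∅∪∅=∅
  n15('bcab'): parent n14 fail=2; on 'b' 2 → fail=3;  out {3}∪{7}={3,7}
  n19('ccba'): parent n18 fail=16; on 'a' 16→7 → fail=8;  out {5}∪∅={5}
  n5('cabbb'): parent n4 fail=7; on 'b' 7→0 → fail=7;  out {0}∪∅={0}
  n11('baaca'): parent n10 fail=1; on 'a' 1 → fail=2;  out ∅∪∅=∅
  n12('baacac'): parent n11 fail=2; on 'c' 2→0 → fail=1;  out {2}∪∅={2}

Scan:
i=0 'b': node 0→7
i=1 'c': node 7→13
i=2 'b': node 13→16 (fail-walked)
i=3 'c': node 16→13 (fail-walked)
i=4 'c': node 13→20  ** P1@[3:4],P6@[2:4]
i=5 'c': node 20→6 (fail-walked)  ** P1@[4:5]
i=6 'c': node 6→6 (fail-walked)  ** P1@[5:6]
i=7 'b': node 6→18
i=8 'a': node 18→19  ** P5@[5:8]
i=9 'b': node 19→7 (fail-walked)
i=10 'c': node 7→13
i=11 'c': node 13→20  ** P1@[10:11],P6@[9:11]
i=12 'c': node 20→6 (fail-walked)  ** P1@[11:12]
i=13 'a': node 6→2 (fail-walked)
i=14 'b': node 2→3  ** P7@[12:14]
i=15 'b': node 3→4
i=16 'b': node 4→5  ** P0@[12:16]
i=17 'c': node 5→13 (fail-walked)
i=18 'b': node 13→16 (fail-walked)
i=19 'c': node 16→13 (fail-walked)
i=20 'a': node 13→14
i=21 'b': node 14→15  ** P3@[18:21],P7@[19:21]
i=22 'b': node 15→4 (fail-walked)
i=23 'b': node 4→5  ** P0@[19:23]
i=24 'c': node 5→13 (fail-walked)
i=25 'c': node 13→20  ** P1@[24:25],P6@[23:25]
i=26 'b': node 20→18 (fail-walked)
i=27 'c': node 18→13 (fail-walked)
i=28 'c': node 13→20  ** P1@[27:28],P6@[26:28]
i=29 'a': node 20→2 (fail-walked)
i=30 'b': node 2→3  ** P7@[28:30]
i=31 'c': node 3→13 (fail-walked)
i=32 'c': node 13→20  ** P1@[31:32],P6@[30:32]
i=33 'b': node 20→18 (fail-walked)
i=34 'c': node 18→13 (fail-walked)
i=35 'c': node 13→20  ** P1@[34:35],P6@[33:35]
i=36 'b': node 20→18 (fail-walked)
i=37 'c': node 18→13 (fail-walked)
i=38 'b': node 13→16 (fail-walked)
i=39 'b': node 16→17  ** P4@[37:39]
i=40 'a': node 17→8 (fail-walked)
i=41 'a': node 8→9
i=42 'c': node 9→10
i=43 'a': node 10→11
i=44 'c': node 11→12  ** P2@[39:44]
i=45 'c': node 12→6 (fail-walked)  ** P1@[44:45]
i=46 'a': node 6→2 (fail-walked)
i=47 'b': node 2→3  ** P7@[45:47]
i=48 'b': node 3→4
i=49 'b': node 4→5  ** P0@[45:49]
i=50 'b': node 5→7 (fail-walked)
i=51 'c': node 7→13
i=52 'a': node 13→14
i=53 'b': node 14→15  ** P3@[50:53],P7@[51:53]
i=54 'b': node 15→4 (fail-walked)
i=55 'c': node 4→13 (fail-walked)
i=56 'c': node 13→20  ** P1@[55:56],P6@[54:56]
i=57 'c': node 20→6 (fail-walked)  ** P1@[56:57]
i=58 'b': node 6→18
i=59 'b': node 18→17 (fail-walked)  ** P4@[57:59]
i=60 'a': node 17→8 (fail-walked)
i=61 'b': node 8→7 (fail-walked)
i=62 'b': node 7→7 (fail-walked)
i=63 'b': node 7→7 (fail-walked)
i=64 'c': node 7→13
i=65 'c': node 13→20  ** P1@[64:65],P6@[63:65]
i=66 'b': node 20→18 (fail-walked)
i=67 'b': node 18→17 (fail-walked)  ** P4@[65:67]
i=68 'c': node 17→13 (fail-walked)
i=69 'a': node 13→14

All matches (sorted): [[4,1],[4,6],[5,1],[6,1],[8,5],[11,1],[11,6],[12,1],[14,7],[16,0],[21,3],[21,7],[23,0],[25,1],[25,6],[28,1],[28,6],[30,7],[32,1],[32,6],[35,1],[35,6],[39,4],[44,2],[45,1],[47,7],[49,0],[53,3],[53,7],[56,1],[56,6],[57,1],[59,4],[65,1],[65,6],[67,4]]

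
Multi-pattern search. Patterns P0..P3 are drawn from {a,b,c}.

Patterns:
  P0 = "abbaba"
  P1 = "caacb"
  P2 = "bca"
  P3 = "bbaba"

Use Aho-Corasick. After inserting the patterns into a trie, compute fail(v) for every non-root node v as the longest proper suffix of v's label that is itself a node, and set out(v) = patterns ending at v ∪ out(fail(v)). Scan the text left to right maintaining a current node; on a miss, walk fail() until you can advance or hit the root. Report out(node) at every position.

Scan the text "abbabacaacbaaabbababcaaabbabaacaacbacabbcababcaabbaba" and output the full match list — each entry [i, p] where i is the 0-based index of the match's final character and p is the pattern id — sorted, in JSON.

Build automaton:
Trie (insert patterns):
  0='ε' goto a→1 b→12 c→7
  1='a' goto b→2
  2='ab' goto b→3
  3='abb' goto a→4
  4='abba' goto b→5
  5='abbab' goto a→6
  6='abbaba' goto ·  [P0 ends]
  7='c' goto a→8
  8='ca' goto a→9
  9='caa' goto c→10
  10='caac' goto b→11
  11='caacb' goto ·  [P1 ends]
  12='b' goto b→15 c→13
  13='bc' goto a→14
  14='bca' goto ·  [P2 ends]
  15='bb' goto a→16
  16='bba' goto b→17
  17='bbab' goto a→18
  18='bbaba' goto ·  [P3 ends]

BFS fail/out derivation:
  n1('a'): parent n0 fail=0; on 'a' 0 → fail=0;  out ∅∪∅=∅
  n7('c'): parent n0 fail=0; on 'c' 0 → fail=0;  out ∅∪∅=∅
  n12('b'): parent n0 fail=0; on 'b' 0 → fail=0;  out ∅∪∅=∅
  n2('ab'): parent n1 fail=0; on 'b' 0 → fail=12;  out ∅∪∅=∅
  n8('ca'): parent n7 fail=0; on 'a' 0 → fail=1;  out ∅∪∅=∅
  n13('bc'): parent n12 fail=0; on 'c' 0 → fail=7;  out ∅∪∅=∅
  n15('bb'): parent n12 fail=0; on 'b' 0 → fail=12;  out ∅∪∅=∅
  n3('abb'): parent n2 fail=12; on 'b' 12 → fail=15;  out ∅∪∅=∅
  n9('caa'): parent n8 fail=1; on 'a' 1→0 → fail=1;  out ∅∪∅=∅
  n14('bca'): parent n13 fail=7; on 'a' 7 → fail=8;  out {2}∪∅={2}
  n16('bba'): parent n15 fail=12; on 'a' 12→0 → fail=1;  out ∅∪∅=∅
  n4('abba'): parent n3 fail=15; on 'a' 15 → fail=16;  out ∅∪∅=∅
  n10('caac'): parent n9 fail=1; on 'c' 1→0 → fail=7;  out ∅∪∅=∅
  n17('bbab'): parent n16 fail=1; on 'b' 1 → fail=2;  out ∅∪∅=∅
  n5('abbab'): parent n4 fail=16; on 'b' 16 → fail=17;  out ∅∪∅=∅
  n11('caacb'): parent n10 fail=7; on 'b' 7→0 → fail=12;  out {1}∪∅={1}
  n18('bbaba'): parent n17 fail=2; on 'a' 2→12→0 → fail=1;  out {3}∪∅={3}
  n6('abbaba'): parent n5 fail=17; on 'a' 17 → fail=18;  out {0}∪{3}={0,3}

Run:
[0] read 'a'  n0⇒n1
[1] read 'b'  n1⇒n2
[2] read 'b'  n2⇒n3
[3] read 'a'  n3⇒n4
[4] read 'b'  n4⇒n5
[5] read 'a'  n5⇒n6  emit P0@[0:5],P3@[1:5]
[6] read 'c'  n6⇒n7 ·f
[7] read 'a'  n7⇒n8
[8] read 'a'  n8⇒n9
[9] read 'c'  n9⇒n10
[10] read 'b'  n10⇒n11  emit P1@[6:10]
[11] read 'a'  n11⇒n1 ·f
[12] read 'a'  n1⇒n1 ·f
[13] read 'a'  n1⇒n1 ·f
[14] read 'b'  n1⇒n2
[15] read 'b'  n2⇒n3
[16] read 'a'  n3⇒n4
[17] read 'b'  n4⇒n5
[18] read 'a'  n5⇒n6  emit P0@[13:18],P3@[14:18]
[19] read 'b'  n6⇒n2 ·f
[20] read 'c'  n2⇒n13 ·f
[21] read 'a'  n13⇒n14  emit P2@[19:21]
[22] read 'a'  n14⇒n9 ·f
[23] read 'a'  n9⇒n1 ·f
[24] read 'b'  n1⇒n2
[25] read 'b'  n2⇒n3
[26] read 'a'  n3⇒n4
[27] read 'b'  n4⇒n5
[28] read 'a'  n5⇒n6  emit P0@[23:28],P3@[24:28]
[29] read 'a'  n6⇒n1 ·f
[30] read 'c'  n1⇒n7 ·f
[31] read 'a'  n7⇒n8
[32] read 'a'  n8⇒n9
[33] read 'c'  n9⇒n10
[34] read 'b'  n10⇒n11  emit P1@[30:34]
[35] read 'a'  n11⇒n1 ·f
[36] read 'c'  n1⇒n7 ·f
[37] read 'a'  n7⇒n8
[38] read 'b'  n8⇒n2 ·f
[39] read 'b'  n2⇒n3
[40] read 'c'  n3⇒n13 ·f
[41] read 'a'  n13⇒n14  emit P2@[39:41]
[42] read 'b'  n14⇒n2 ·f
[43] read 'a'  n2⇒n1 ·f
[44] read 'b'  n1⇒n2
[45] read 'c'  n2⇒n13 ·f
[46] read 'a'  n13⇒n14  emit P2@[44:46]
[47] read 'a'  n14⇒n9 ·f
[48] read 'b'  n9⇒n2 ·f
[49] read 'b'  n2⇒n3
[50] read 'a'  n3⇒n4
[51] read 'b'  n4⇒n5
[52] read 'a'  n5⇒n6  emit P0@[47:52],P3@[48:52]

Result: [[5,0],[5,3],[10,1],[18,0],[18,3],[21,2],[28,0],[28,3],[34,1],[41,2],[46,2],[52,0],[52,3]]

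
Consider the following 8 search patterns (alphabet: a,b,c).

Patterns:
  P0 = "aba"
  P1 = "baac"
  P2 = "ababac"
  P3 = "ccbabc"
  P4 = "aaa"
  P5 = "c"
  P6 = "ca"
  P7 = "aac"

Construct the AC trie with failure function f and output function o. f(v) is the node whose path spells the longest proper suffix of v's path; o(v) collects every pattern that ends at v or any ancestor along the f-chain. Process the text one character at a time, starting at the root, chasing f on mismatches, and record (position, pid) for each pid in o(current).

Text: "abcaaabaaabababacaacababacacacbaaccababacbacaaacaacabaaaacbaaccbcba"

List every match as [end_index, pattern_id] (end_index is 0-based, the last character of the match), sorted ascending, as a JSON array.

Construct AC machine:
Trie (insert patterns):
  0='ε' goto a→1 b→4 c→11
  1='a' goto a→17 b→2
  2='ab' goto a→3
  3='aba' goto b→8  [P0 ends]
  4='b' goto a→5
  5='ba' goto a→6
  6='baa' goto c→7
  7='baac' goto ·  [P1 ends]
  8='abab' goto a→9
  9='ababa' goto c→10
  10='ababac' goto ·  [P2 ends]
  11='c' goto a→19 c→12  [P5 ends]
  12='cc' goto b→13
  13='ccb' goto a→14
  14='ccba' goto b→15
  15='ccbab' goto c→16
  16='ccbabc' goto ·  [P3 ends]
  17='aa' goto a→18 c→20
  18='aaa' goto ·  [P4 ends]
  19='ca' goto ·  [P6 ends]
  20='aac' goto ·  [P7 ends]

BFS fail/out derivation:
  n1('a'): parent n0 fail=0; on 'a' 0 → fail=0;  out ∅∪∅=∅
  n4('b'): parent n0 fail=0; on 'b' 0 → fail=0;  out ∅∪∅=∅
  n11('c'): parent n0 fail=0; on 'c' 0 → fail=0;  out {5}∪∅={5}
  n2('ab'): parent n1 fail=0; on 'b' 0 → fail=4;  out ∅∪∅=∅
  n5('ba'): parent n4 fail=0; on 'a' 0 → fail=1;  out ∅∪∅=∅
  n12('cc'): parent n11 fail=0; on 'c' 0 → fail=11;  out ∅∪{5}={5}
  n17('aa'): parent n1 fail=0; on 'a' 0 → fail=1;  out ∅∪∅=∅
  n19('ca'): parent n11 fail=0; on 'a' 0 → fail=1;  out {6}∪∅={6}
  n3('aba'): parent n2 fail=4; on 'a' 4 → fail=5;  out {0}∪∅={0}
  n6('baa'): parent n5 fail=1; on 'a' 1 → fail=17;  out ∅∪∅=∅
  n13('ccb'): parent n12 fail=11; on 'b' 11→0 → fail=4;  out ∅∪∅=∅
  n18('aaa'): parent n17 fail=1; on 'a' 1 → fail=17;  out {4}∪∅={4}
  n20('aac'): parent n17 fail=1; on 'c' 1→0 → fail=11;  out {7}∪{5}={5,7}
  n7('baac'): parent n6 fail=17; on 'c' 17 → fail=20;  out {1}∪{5,7}={1,5,7}
  n8('abab'): parent n3 fail=5; on 'b' 5→1 → fail=2;  out ∅∪∅=∅
  n14('ccba'): parent n13 fail=4; on 'a' 4 → fail=5;  out ∅∪∅=∅
  n9('ababa'): parent n8 fail=2; on 'a' 2 → fail=3;  out ∅∪{0}={0}
  n15('ccbab'): parent n14 fail=5; on 'b' 5→1 → fail=2;  out ∅∪∅=∅
  n10('ababac'): parent n9 fail=3; on 'c' 3→5→1→0 → fail=11;  out {2}∪{5}={2,5}
  n16('ccbabc'): parent n15 fail=2; on 'c' 2→4→0 → fail=11;  out {3}∪{5}={3,5}

Scan:
[0] read 'a'  n0⇒n1
[1] read 'b'  n1⇒n2
[2] read 'c'  n2⇒n11 (fail-walked)  emit P5@[2:2]
[3] read 'a'  n11⇒n19  emit P6@[2:3]
[4] read 'a'  n19⇒n17 (fail-walked)
[5] read 'a'  n17⇒n18  emit P4@[3:5]
[6] read 'b'  n18⇒n2 (fail-walked)
[7] read 'a'  n2⇒n3  emit P0@[5:7]
[8] read 'a'  n3⇒n6 (fail-walked)
[9] read 'a'  n6⇒n18 (fail-walked)  emit P4@[7:9]
[10] read 'b'  n18⇒n2 (fail-walked)
[11] read 'a'  n2⇒n3  emit P0@[9:11]
[12] read 'b'  n3⇒n8
[13] read 'a'  n8⇒n9  emit P0@[11:13]
[14] read 'b'  n9⇒n8 (fail-walked)
[15] read 'a'  n8⇒n9  emit P0@[13:15]
[16] read 'c'  n9⇒n10  emit P2@[11:16],P5@[16:16]
[17] read 'a'  n10⇒n19 (fail-walked)  emit P6@[16:17]
[18] read 'a'  n19⇒n17 (fail-walked)
[19] read 'c'  n17⇒n20  emit P5@[19:19],P7@[17:19]
[20] read 'a'  n20⇒n19 (fail-walked)  emit P6@[19:20]
[21] read 'b'  n19⇒n2 (fail-walked)
[22] read 'a'  n2⇒n3  emit P0@[20:22]
[23] read 'b'  n3⇒n8
[24] read 'a'  n8⇒n9  emit P0@[22:24]
[25] read 'c'  n9⇒n10  emit P2@[20:25],P5@[25:25]
[26] read 'a'  n10⇒n19 (fail-walked)  emit P6@[25:26]
[27] read 'c'  n19⇒n11 (fail-walked)  emit P5@[27:27]
[28] read 'a'  n11⇒n19  emit P6@[27:28]
[29] read 'c'  n19⇒n11 (fail-walked)  emit P5@[29:29]
[30] read 'b'  n11⇒n4 (fail-walked)
[31] read 'a'  n4⇒n5
[32] read 'a'  n5⇒n6
[33] read 'c'  n6⇒n7  emit P1@[30:33],P5@[33:33],P7@[31:33]
[34] read 'c'  n7⇒n12 (fail-walked)  emit P5@[34:34]
[35] read 'a'  n12⇒n19 (fail-walked)  emit P6@[34:35]
[36] read 'b'  n19⇒n2 (fail-walked)
[37] read 'a'  n2⇒n3  emit P0@[35:37]
[38] read 'b'  n3⇒n8
[39] read 'a'  n8⇒n9  emit P0@[37:39]
[40] read 'c'  n9⇒n10  emit P2@[35:40],P5@[40:40]
[41] read 'b'  n10⇒n4 (fail-walked)
[42] read 'a'  n4⇒n5
[43] read 'c'  n5⇒n11 (fail-walked)  emit P5@[43:43]
[44] read 'a'  n11⇒n19  emit P6@[43:44]
[45] read 'a'  n19⇒n17 (fail-walked)
[46] read 'a'  n17⇒n18  emit P4@[44:46]
[47] read 'c'  n18⇒n20 (fail-walked)  emit P5@[47:47],P7@[45:47]
[48] read 'a'  n20⇒n19 (fail-walked)  emit P6@[47:48]
[49] read 'a'  n19⇒n17 (fail-walked)
[50] read 'c'  n17⇒n20  emit P5@[50:50],P7@[48:50]
[51] read 'a'  n20⇒n19 (fail-walked)  emit P6@[50:51]
[52] read 'b'  n19⇒n2 (fail-walked)
[53] read 'a'  n2⇒n3  emit P0@[51:53]
[54] read 'a'  n3⇒n6 (fail-walked)
[55] read 'a'  n6⇒n18 (fail-walked)  emit P4@[53:55]
[56] read 'a'  n18⇒n18 (fail-walked)  emit P4@[54:56]
[57] read 'c'  n18⇒n20 (fail-walked)  emit P5@[57:57],P7@[55:57]
[58] read 'b'  n20⇒n4 (fail-walked)
[59] read 'a'  n4⇒n5
[60] read 'a'  n5⇒n6
[61] read 'c'  n6⇒n7  emit P1@[58:61],P5@[61:61],P7@[59:61]
[62] read 'c'  n7⇒n12 (fail-walked)  emit P5@[62:62]
[63] read 'b'  n12⇒n13
[64] read 'c'  n13⇒n11 (fail-walked)  emit P5@[64:64]
[65] read 'b'  n11⇒n4 (fail-walked)
[66] read 'a'  n4⇒n5

Matches: [[2,5],[3,6],[5,4],[7,0],[9,4],[11,0],[13,0],[15,0],[16,2],[16,5],[17,6],[19,5],[19,7],[20,6],[22,0],[24,0],[25,2],[25,5],[26,6],[27,5],[28,6],[29,5],[33,1],[33,5],[33,7],[34,5],[35,6],[37,0],[39,0],[40,2],[40,5],[43,5],[44,6],[46,4],[47,5],[47,7],[48,6],[50,5],[50,7],[51,6],[53,0],[55,4],[56,4],[57,5],[57,7],[61,1],[61,5],[61,7],[62,5],[64,5]]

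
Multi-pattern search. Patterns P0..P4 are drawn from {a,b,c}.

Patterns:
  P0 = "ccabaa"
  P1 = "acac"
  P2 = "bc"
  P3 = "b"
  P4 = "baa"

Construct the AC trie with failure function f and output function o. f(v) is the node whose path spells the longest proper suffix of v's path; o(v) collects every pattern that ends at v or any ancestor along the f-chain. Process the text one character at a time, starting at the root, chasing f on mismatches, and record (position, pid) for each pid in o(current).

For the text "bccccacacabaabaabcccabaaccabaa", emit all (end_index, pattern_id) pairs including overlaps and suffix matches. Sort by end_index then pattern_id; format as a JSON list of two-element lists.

Build:
Trie (insert patterns):
  n0 'ε': a→7 b→11 c→1
  n1 'c': c→2
  n2 'cc': a→3
  n3 'cca': b→4
  n4 'ccab': a→5
  n5 'ccaba': a→6
  n6 'ccabaa': ·  ←P0
  n7 'a': c→8
  n8 'ac': a→9
  n9 'aca': c→10
  n10 'acac': ·  ←P1
  n11 'b': a→13 c→12  ←P3
  n12 'bc': ·  ←P2
  n13 'ba': a→14
  n14 'baa': ·  ←P4

Failure links (BFS by depth):
  n1('c'): parent n0 fail=0; on 'c' 0 → fail=0;  out ∅∪∅=∅
  n7('a'): parent n0 fail=0; on 'a' 0 → fail=0;  out ∅∪∅=∅
  n11('b'): parent n0 fail=0; on 'b' 0 → fail=0;  out {3}∪∅={3}
  n2('cc'): parent n1 fail=0; on 'c' 0 → fail=1;  out ∅∪∅=∅
  n8('ac'): parent n7 fail=0; on 'c' 0 → fail=1;  out ∅∪∅=∅
  n12('bc'): parent n11 fail=0; on 'c' 0 → fail=1;  out {2}∪∅={2}
  n13('ba'): parent n11 fail=0; on 'a' 0 → fail=7;  out ∅∪∅=∅
  n3('cca'): parent n2 fail=1; on 'a' 1→0 → fail=7;  out ∅∪∅=∅
  n9('aca'): parent n8 fail=1; on 'a' 1→0 → fail=7;  out ∅∪∅=∅
  n14('baa'): parent n13 fail=7; on 'a' 7→0 → fail=7;  out {4}∪∅={4}
  n4('ccab'): parent n3 fail=7; on 'b' 7→0 → fail=11;  out ∅∪{3}={3}
  n10('acac'): parent n9 fail=7; on 'c' 7 → fail=8;  out {1}∪∅={1}
  n5('ccaba'): parent n4 fail=11; on 'a' 11 → fail=13;  out ∅∪∅=∅
  n6('ccabaa'): parent n5 fail=13; on 'a' 13 → fail=14;  out {0}∪{4}={0,4}

Scan:
pos 0 'b': at 11  → match P3@[0:0]
pos 1 'c': at 12  → match P2@[0:1]
pos 2 'c': at 2 (fail-walked)
pos 3 'c': at 2 (fail-walked)
pos 4 'c': at 2 (fail-walked)
pos 5 'a': at 3
pos 6 'c': at 8 (fail-walked)
pos 7 'a': at 9
pos 8 'c': at 10  → match P1@[5:8]
pos 9 'a': at 9 (fail-walked)
pos 10 'b': at 11 (fail-walked)  → match P3@[10:10]
pos 11 'a': at 13
pos 12 'a': at 14  → match P4@[10:12]
pos 13 'b': at 11 (fail-walked)  → match P3@[13:13]
pos 14 'a': at 13
pos 15 'a': at 14  → match P4@[13:15]
pos 16 'b': at 11 (fail-walked)  → match P3@[16:16]
pos 17 'c': at 12  → match P2@[16:17]
pos 18 'c': at 2 (fail-walked)
pos 19 'c': at 2 (fail-walked)
pos 20 'a': at 3
pos 21 'b': at 4  → match P3@[21:21]
pos 22 'a': at 5
pos 23 'a': at 6  → match P0@[18:23],P4@[21:23]
pos 24 'c': at 8 (fail-walked)
pos 25 'c': at 2 (fail-walked)
pos 26 'a': at 3
pos 27 'b': at 4  → match P3@[27:27]
pos 28 'a': at 5
pos 29 'a': at 6  → match P0@[24:29],P4@[27:29]

All matches (sorted): [[0,3],[1,2],[8,1],[10,3],[12,4],[13,3],[15,4],[16,3],[17,2],[21,3],[23,0],[23,4],[27,3],[29,0],[29,4]]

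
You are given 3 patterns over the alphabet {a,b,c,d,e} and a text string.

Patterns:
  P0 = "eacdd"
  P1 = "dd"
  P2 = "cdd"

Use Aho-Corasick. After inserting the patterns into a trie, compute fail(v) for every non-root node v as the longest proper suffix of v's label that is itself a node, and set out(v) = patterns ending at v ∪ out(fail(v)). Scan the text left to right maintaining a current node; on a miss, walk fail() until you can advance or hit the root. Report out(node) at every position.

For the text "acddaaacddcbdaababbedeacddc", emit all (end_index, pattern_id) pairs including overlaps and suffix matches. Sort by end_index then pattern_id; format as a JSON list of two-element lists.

Build automaton:
Trie (insert patterns):
  0='ε' goto c→8 d→6 e→1
  1='e' goto a→2
  2='ea' goto c→3
  3='eac' goto d→4
  4='eacd' goto d→5
  5='eacdd' goto ·  [P0 ends]
  6='d' goto d→7
  7='dd' goto ·  [P1 ends]
  8='c' goto d→9
  9='cd' goto d→10
  10='cdd' goto ·  [P2 ends]

Failure links (BFS by depth):
  n1('e'): parent n0 fail=0; on 'e' 0 → fail=0;  out ∅∪∅=∅
  n6('d'): parent n0 fail=0; on 'd' 0 → fail=0;  out ∅∪∅=∅
  n8('c'): parent n0 fail=0; on 'c' 0 → fail=0;  out ∅∪∅=∅
  n2('ea'): parent n1 fail=0; on 'a' 0 → fail=0;  out ∅∪∅=∅
  n7('dd'): parent n6 fail=0; on 'd' 0 → fail=6;  out {1}∪∅={1}
  n9('cd'): parent n8 fail=0; on 'd' 0 → fail=6;  out ∅∪∅=∅
  n3('eac'): parent n2 fail=0; on 'c' 0 → fail=8;  out ∅∪∅=∅
  n10('cdd'): parent n9 fail=6; on 'd' 6 → fail=7;  out {2}∪{1}={1,2}
  n4('eacd'): parent n3 fail=8; on 'd' 8 → fail=9;  out ∅∪∅=∅
  n5('eacdd'): parent n4 fail=9; on 'd' 9 → fail=10;  out {0}∪{1,2}={0,1,2}

Run:
[0] read 'a'  n0⇒n0
[1] read 'c'  n0⇒n8
[2] read 'd'  n8⇒n9
[3] read 'd'  n9⇒n10  → match P1@[2:3],P2@[1:3]
[4] read 'a'  n10⇒n0 (fail-walked)
[5] read 'a'  n0⇒n0
[6] read 'a'  n0⇒n0
[7] read 'c'  n0⇒n8
[8] read 'd'  n8⇒n9
[9] read 'd'  n9⇒n10  → match P1@[8:9],P2@[7:9]
[10] read 'c'  n10⇒n8 (fail-walked)
[11] read 'b'  n8⇒n0 (fail-walked)
[12] read 'd'  n0⇒n6
[13] read 'a'  n6⇒n0 (fail-walked)
[14] read 'a'  n0⇒n0
[15] read 'b'  n0⇒n0
[16] read 'a'  n0⇒n0
[17] read 'b'  n0⇒n0
[18] read 'b'  n0⇒n0
[19] read 'e'  n0⇒n1
[20] read 'd'  n1⇒n6 (fail-walked)
[21] read 'e'  n6⇒n1 (fail-walked)
[22] read 'a'  n1⇒n2
[23] read 'c'  n2⇒n3
[24] read 'd'  n3⇒n4
[25] read 'd'  n4⇒n5  → match P0@[21:25],P1@[24:25],P2@[23:25]
[26] read 'c'  n5⇒n8 (fail-walked)

Matches: [[3,1],[3,2],[9,1],[9,2],[25,0],[25,1],[25,2]]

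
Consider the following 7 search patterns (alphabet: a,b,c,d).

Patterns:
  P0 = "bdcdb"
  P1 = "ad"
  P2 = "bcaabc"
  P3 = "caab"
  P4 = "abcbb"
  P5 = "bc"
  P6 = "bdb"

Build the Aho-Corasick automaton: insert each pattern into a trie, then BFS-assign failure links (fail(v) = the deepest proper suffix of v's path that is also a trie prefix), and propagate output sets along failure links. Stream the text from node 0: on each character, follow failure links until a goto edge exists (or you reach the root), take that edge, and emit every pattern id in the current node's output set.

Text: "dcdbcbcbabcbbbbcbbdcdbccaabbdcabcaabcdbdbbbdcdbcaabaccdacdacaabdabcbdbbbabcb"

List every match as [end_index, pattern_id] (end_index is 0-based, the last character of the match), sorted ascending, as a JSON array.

Build:
Trie nodes:
  0='ε' goto a→6 b→1 c→13
  1='b' goto c→8 d→2
  2='bd' goto b→21 c→3
  3='bdc' goto d→4
  4='bdcd' goto b→5
  5='bdcdb' goto ·  [P0 ends]
  6='a' goto b→17 d→7
  7='ad' goto ·  [P1 ends]
  8='bc' goto a→9  [P5 ends]
  9='bca' goto a→10
  10='bcaa' goto b→11
  11='bcaab' goto c→12
  12='bcaabc' goto ·  [P2 ends]
  13='c' goto a→14
  14='ca' goto a→15
  15='caa' goto b→16
  16='caab' goto ·  [P3 ends]
  17='ab' goto c→18
  18='abc' goto b→19
  19='abcb' goto b→20
  20='abcbb' goto ·  [P4 ends]
  21='bdb' goto ·  [P6 ends]

BFS fail/out derivation:
  fail(1) 'b': from fail(0)=0 chase 'b': 0 ⇒ 0;  out=∅∪out(0)=∅
  fail(6) 'a': from fail(0)=0 chase 'a': 0 ⇒ 0;  out=∅∪out(0)=∅
  fail(13) 'c': from fail(0)=0 chase 'c': 0 ⇒ 0;  out=∅∪out(0)=∅
  fail(2) 'bd': from fail(1)=0 chase 'd': 0 ⇒ 0;  out=∅∪out(0)=∅
  fail(7) 'ad': from fail(6)=0 chase 'd': 0 ⇒ 0;  out={1}∪out(0)={1}
  fail(8) 'bc': from fail(1)=0 chase 'c': 0 ⇒ 13;  out={5}∪out(13)={5}
  fail(14) 'ca': from fail(13)=0 chase 'a': 0 ⇒ 6;  out=∅∪out(6)=∅
  fail(17) 'ab': from fail(6)=0 chase 'b': 0 ⇒ 1;  out=∅∪out(1)=∅
  fail(3) 'bdc': from fail(2)=0 chase 'c': 0 ⇒ 13;  out=∅∪out(13)=∅
  fail(9) 'bca': from fail(8)=13 chase 'a': 13 ⇒ 14;  out=∅∪out(14)=∅
  fail(15) 'caa': from fail(14)=6 chase 'a': 6→0 ⇒ 6;  out=∅∪out(6)=∅
  fail(18) 'abc': from fail(17)=1 chase 'c': 1 ⇒ 8;  out=∅∪out(8)={5}
  fail(21) 'bdb': from fail(2)=0 chase 'b': 0 ⇒ 1;  out={6}∪out(1)={6}
  fail(4) 'bdcd': from fail(3)=13 chase 'd': 13→0 ⇒ 0;  out=∅∪out(0)=∅
  fail(10) 'bcaa': from fail(9)=14 chase 'a': 14 ⇒ 15;  out=∅∪out(15)=∅
  fail(16) 'caab': from fail(15)=6 chase 'b': 6 ⇒ 17;  out={3}∪out(17)={3}
  fail(19) 'abcb': from fail(18)=8 chase 'b': 8→13→0 ⇒ 1;  out=∅∪out(1)=∅
  fail(5) 'bdcdb': from fail(4)=0 chase 'b': 0 ⇒ 1;  out={0}∪out(1)={0}
  fail(11) 'bcaab': from fail(10)=15 chase 'b': 15 ⇒ 16;  out=∅∪out(16)={3}
  fail(20) 'abcbb': from fail(19)=1 chase 'b': 1→0 ⇒ 1;  out={4}∪out(1)={4}
  fail(12) 'bcaabc': from fail(11)=16 chase 'c': 16→17 ⇒ 18;  out={2}∪out(18)={2,5}

Text stream:
pos 0 'd': at 0
pos 1 'c': at 13
pos 2 'd': at 0 ·f
pos 3 'b': at 1
pos 4 'c': at 8  ** P5@[3:4]
pos 5 'b': at 1 ·f
pos 6 'c': at 8  ** P5@[5:6]
pos 7 'b': at 1 ·f
pos 8 'a': at 6 ·f
pos 9 'b': at 17
pos 10 'c': at 18  ** P5@[9:10]
pos 11 'b': at 19
pos 12 'b': at 20  ** P4@[8:12]
pos 13 'b': at 1 ·f
pos 14 'b': at 1 ·f
pos 15 'c': at 8  ** P5@[14:15]
pos 16 'b': at 1 ·f
pos 17 'b': at 1 ·f
pos 18 'd': at 2
pos 19 'c': at 3
pos 20 'd': at 4
pos 21 'b': at 5  ** P0@[17:21]
pos 22 'c': at 8 ·f  ** P5@[21:22]
pos 23 'c': at 13 ·f
pos 24 'a': at 14
pos 25 'a': at 15
pos 26 'b': at 16  ** P3@[23:26]
pos 27 'b': at 1 ·f
pos 28 'd': at 2
pos 29 'c': at 3
pos 30 'a': at 14 ·f
pos 31 'b': at 17 ·f
pos 32 'c': at 18  ** P5@[31:32]
pos 33 'a': at 9 ·f
pos 34 'a': at 10
pos 35 'b': at 11  ** P3@[32:35]
pos 36 'c': at 12  ** P2@[31:36],P5@[35:36]
pos 37 'd': at 0 ·f
pos 38 'b': at 1
pos 39 'd': at 2
pos 40 'b': at 21  ** P6@[38:40]
pos 41 'b': at 1 ·f
pos 42 'b': at 1 ·f
pos 43 'd': at 2
pos 44 'c': at 3
pos 45 'd': at 4
pos 46 'b': at 5  ** P0@[42:46]
pos 47 'c': at 8 ·f  ** P5@[46:47]
pos 48 'a': at 9
pos 49 'a': at 10
pos 50 'b': at 11  ** P3@[47:50]
pos 51 'a': at 6 ·f
pos 52 'c': at 13 ·f
pos 53 'c': at 13 ·f
pos 54 'd': at 0 ·f
pos 55 'a': at 6
pos 56 'c': at 13 ·f
pos 57 'd': at 0 ·f
pos 58 'a': at 6
pos 59 'c': at 13 ·f
pos 60 'a': at 14
pos 61 'a': at 15
pos 62 'b': at 16  ** P3@[59:62]
pos 63 'd': at 2 ·f
pos 64 'a': at 6 ·f
pos 65 'b': at 17
pos 66 'c': at 18  ** P5@[65:66]
pos 67 'b': at 19
pos 68 'd': at 2 ·f
pos 69 'b': at 21  ** P6@[67:69]
pos 70 'b': at 1 ·f
pos 71 'b': at 1 ·f
pos 72 'a': at 6 ·f
pos 73 'b': at 17
pos 74 'c': at 18  ** P5@[73:74]
pos 75 'b': at 19

Matches: [[4,5],[6,5],[10,5],[12,4],[15,5],[21,0],[22,5],[26,3],[32,5],[35,3],[36,2],[36,5],[40,6],[46,0],[47,5],[50,3],[62,3],[66,5],[69,6],[74,5]]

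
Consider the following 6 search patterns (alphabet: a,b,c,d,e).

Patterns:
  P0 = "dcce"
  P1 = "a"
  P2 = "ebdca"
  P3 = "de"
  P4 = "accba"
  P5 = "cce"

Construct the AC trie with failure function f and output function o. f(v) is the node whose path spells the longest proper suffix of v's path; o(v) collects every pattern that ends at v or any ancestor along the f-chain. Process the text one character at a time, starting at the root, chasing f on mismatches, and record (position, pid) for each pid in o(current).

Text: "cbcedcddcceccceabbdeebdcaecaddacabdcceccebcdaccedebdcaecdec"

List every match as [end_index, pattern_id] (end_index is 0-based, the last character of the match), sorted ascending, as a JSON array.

Construct AC machine:
Trie (insert patterns):
  n0 'ε': a→5 c→16 d→1 e→6
  n1 'd': c→2 e→11
  n2 'dc': c→3
  n3 'dcc': e→4
  n4 'dcce': ·  [P0 ends]
  n5 'a': c→12  [P1 ends]
  n6 'e': b→7
  n7 'eb': d→8
  n8 'ebd': c→9
  n9 'ebdc': a→10
  n10 'ebdca': ·  [P2 ends]
  n11 'de': ·  [P3 ends]
  n12 'ac': c→13
  n13 'acc': b→14
  n14 'accb': a→15
  n15 'accba': ·  [P4 ends]
  n16 'c': c→17
  n17 'cc': e→18
  n18 'cce': ·  [P5 ends]

Failure links (BFS by depth):
  fail(1) 'd': from fail(0)=0 chase 'd': 0 ⇒ 0;  out=∅∪out(0)=∅
  fail(5) 'a': from fail(0)=0 chase 'a': 0 ⇒ 0;  out={1}∪out(0)={1}
  fail(6) 'e': from fail(0)=0 chase 'e': 0 ⇒ 0;  out=∅∪out(0)=∅
  fail(16) 'c': from fail(0)=0 chase 'c': 0 ⇒ 0;  out=∅∪out(0)=∅
  fail(2) 'dc': from fail(1)=0 chase 'c': 0 ⇒ 16;  out=∅∪out(16)=∅
  fail(7) 'eb': from fail(6)=0 chase 'b': 0 ⇒ 0;  out=∅∪out(0)=∅
  fail(11) 'de': from fail(1)=0 chase 'e': 0 ⇒ 6;  out={3}∪out(6)={3}
  fail(12) 'ac': from fail(5)=0 chase 'c': 0 ⇒ 16;  out=∅∪out(16)=∅
  fail(17) 'cc': from fail(16)=0 chase 'c': 0 ⇒ 16;  out=∅∪out(16)=∅
  fail(3) 'dcc': from fail(2)=16 chase 'c': 16 ⇒ 17;  out=∅∪out(17)=∅
  fail(8) 'ebd': from fail(7)=0 chase 'd': 0 ⇒ 1;  out=∅∪out(1)=∅
  fail(13) 'acc': from fail(12)=16 chase 'c': 16 ⇒ 17;  out=∅∪out(17)=∅
  fail(18) 'cce': from fail(17)=16 chase 'e': 16→0 ⇒ 6;  out={5}∪out(6)={5}
  fail(4) 'dcce': from fail(3)=17 chase 'e': 17 ⇒ 18;  out={0}∪out(18)={0,5}
  fail(9) 'ebdc': from fail(8)=1 chase 'c': 1 ⇒ 2;  out=∅∪out(2)=∅
  fail(14) 'accb': from fail(13)=17 chase 'b': 17→16→0 ⇒ 0;  out=∅∪out(0)=∅
  fail(10) 'ebdca': from fail(9)=2 chase 'a': 2→16→0 ⇒ 5;  out={2}∪out(5)={1,2}
  fail(15) 'accba': from fail(14)=0 chase 'a': 0 ⇒ 5;  out={4}∪out(5)={1,4}

Scan:
[0] read 'c'  n0⇒n16
[1] read 'b'  n16⇒n0 (fail-walked)
[2] read 'c'  n0⇒n16
[3] read 'e'  n16⇒n6 (fail-walked)
[4] read 'd'  n6⇒n1 (fail-walked)
[5] read 'c'  n1⇒n2
[6] read 'd'  n2⇒n1 (fail-walked)
[7] read 'd'  n1⇒n1 (fail-walked)
[8] read 'c'  n1⇒n2
[9] read 'c'  n2⇒n3
[10] read 'e'  n3⇒n4  emit P0@[7:10],P5@[8:10]
[11] read 'c'  n4⇒n16 (fail-walked)
[12] read 'c'  n16⇒n17
[13] read 'c'  n17⇒n17 (fail-walked)
[14] read 'e'  n17⇒n18  emit P5@[12:14]
[15] read 'a'  n18⇒n5 (fail-walked)  emit P1@[15:15]
[16] read 'b'  n5⇒n0 (fail-walked)
[17] read 'b'  n0⇒n0
[18] read 'd'  n0⇒n1
[19] read 'e'  n1⇒n11  emit P3@[18:19]
[20] read 'e'  n11⇒n6 (fail-walked)
[21] read 'b'  n6⇒n7
[22] read 'd'  n7⇒n8
[23] read 'c'  n8⇒n9
[24] read 'a'  n9⇒n10  emit P1@[24:24],P2@[20:24]
[25] read 'e'  n10⇒n6 (fail-walked)
[26] read 'c'  n6⇒n16 (fail-walked)
[27] read 'a'  n16⇒n5 (fail-walked)  emit P1@[27:27]
[28] read 'd'  n5⇒n1 (fail-walked)
[29] read 'd'  n1⇒n1 (fail-walked)
[30] read 'a'  n1⇒n5 (fail-walked)  emit P1@[30:30]
[31] read 'c'  n5⇒n12
[32] read 'a'  n12⇒n5 (fail-walked)  emit P1@[32:32]
[33] read 'b'  n5⇒n0 (fail-walked)
[34] read 'd'  n0⇒n1
[35] read 'c'  n1⇒n2
[36] read 'c'  n2⇒n3
[37] read 'e'  n3⇒n4  emit P0@[34:37],P5@[35:37]
[38] read 'c'  n4⇒n16 (fail-walked)
[39] read 'c'  n16⇒n17
[40] read 'e'  n17⇒n18  emit P5@[38:40]
[41] read 'b'  n18⇒n7 (fail-walked)
[42] read 'c'  n7⇒n16 (fail-walked)
[43] read 'd'  n16⇒n1 (fail-walked)
[44] read 'a'  n1⇒n5 (fail-walked)  emit P1@[44:44]
[45] read 'c'  n5⇒n12
[46] read 'c'  n12⇒n13
[47] read 'e'  n13⇒n18 (fail-walked)  emit P5@[45:47]
[48] read 'd'  n18⇒n1 (fail-walked)
[49] read 'e'  n1⇒n11  emit P3@[48:49]
[50] read 'b'  n11⇒n7 (fail-walked)
[51] read 'd'  n7⇒n8
[52] read 'c'  n8⇒n9
[53] read 'a'  n9⇒n10  emit P1@[53:53],P2@[49:53]
[54] read 'e'  n10⇒n6 (fail-walked)
[55] read 'c'  n6⇒n16 (fail-walked)
[56] read 'd'  n16⇒n1 (fail-walked)
[57] read 'e'  n1⇒n11  emit P3@[56:57]
[58] read 'c'  n11⇒n16 (fail-walked)

All matches (sorted): [[10,0],[10,5],[14,5],[15,1],[19,3],[24,1],[24,2],[27,1],[30,1],[32,1],[37,0],[37,5],[40,5],[44,1],[47,5],[49,3],[53,1],[53,2],[57,3]]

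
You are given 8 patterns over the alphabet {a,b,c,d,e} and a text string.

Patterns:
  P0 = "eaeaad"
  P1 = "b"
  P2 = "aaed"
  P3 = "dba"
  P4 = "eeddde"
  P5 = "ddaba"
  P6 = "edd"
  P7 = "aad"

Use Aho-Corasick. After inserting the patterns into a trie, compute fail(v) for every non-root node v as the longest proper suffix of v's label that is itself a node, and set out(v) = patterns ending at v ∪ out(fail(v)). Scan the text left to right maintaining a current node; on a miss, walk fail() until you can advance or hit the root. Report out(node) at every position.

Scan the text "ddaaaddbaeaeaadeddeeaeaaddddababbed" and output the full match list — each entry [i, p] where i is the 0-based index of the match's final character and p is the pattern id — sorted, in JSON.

Build automaton:
Trie nodes:
  0='ε' goto a→8 b→7 d→12 e→1
  1='e' goto a→2 d→24 e→15
  2='ea' goto e→3
  3='eae' goto a→4
  4='eaea' goto a→5
  5='eaeaa' goto d→6
  6='eaeaad' goto ·  [P0 ends]
  7='b' goto ·  [P1 ends]
  8='a' goto a→9
  9='aa' goto d→26 e→10
  10='aae' goto d→11
  11='aaed' goto ·  [P2 ends]
  12='d' goto b→13 d→20
  13='db' goto a→14
  14='dba' goto ·  [P3 ends]
  15='ee' goto d→16
  16='eed' goto d→17
  17='eedd' goto d→18
  18='eeddd' goto e→19
  19='eeddde' goto ·  [P4 ends]
  20='dd' goto a→21
  21='dda' goto b→22
  22='ddab' goto a→23
  23='ddaba' goto ·  [P5 ends]
  24='ed' goto d→25
  25='edd' goto ·  [P6 ends]
  26='aad' goto ·  [P7 ends]

BFS fail/out derivation:
  fail(1) 'e': from fail(0)=0 chase 'e': 0 ⇒ 0;  out=∅∪out(0)=∅
  fail(7) 'b': from fail(0)=0 chase 'b': 0 ⇒ 0;  out={1}∪out(0)={1}
  fail(8) 'a': from fail(0)=0 chase 'a': 0 ⇒ 0;  out=∅∪out(0)=∅
  fail(12) 'd': from fail(0)=0 chase 'd': 0 ⇒ 0;  out=∅∪out(0)=∅
  fail(2) 'ea': from fail(1)=0 chase 'a': 0 ⇒ 8;  out=∅∪out(8)=∅
  fail(9) 'aa': from fail(8)=0 chase 'a': 0 ⇒ 8;  out=∅∪out(8)=∅
  fail(13) 'db': from fail(12)=0 chase 'b': 0 ⇒ 7;  out=∅∪out(7)={1}
  fail(15) 'ee': from fail(1)=0 chase 'e': 0 ⇒ 1;  out=∅∪out(1)=∅
  fail(20) 'dd': from fail(12)=0 chase 'd': 0 ⇒ 12;  out=∅∪out(12)=∅
  fail(24) 'ed': from fail(1)=0 chase 'd': 0 ⇒ 12;  out=∅∪out(12)=∅
  fail(3) 'eae': from fail(2)=8 chase 'e': 8→0 ⇒ 1;  out=∅∪out(1)=∅
  fail(10) 'aae': from fail(9)=8 chase 'e': 8→0 ⇒ 1;  out=∅∪out(1)=∅
  fail(14) 'dba': from fail(13)=7 chase 'a': 7→0 ⇒ 8;  out={3}∪out(8)={3}
  fail(16) 'eed': from fail(15)=1 chase 'd': 1 ⇒ 24;  out=∅∪out(24)=∅
  fail(21) 'dda': from fail(20)=12 chase 'a': 12→0 ⇒ 8;  out=∅∪out(8)=∅
  fail(25) 'edd': from fail(24)=12 chase 'd': 12 ⇒ 20;  out={6}∪out(20)={6}
  fail(26) 'aad': from fail(9)=8 chase 'd': 8→0 ⇒ 12;  out={7}∪out(12)={7}
  fail(4) 'eaea': from fail(3)=1 chase 'a': 1 ⇒ 2;  out=∅∪out(2)=∅
  fail(11) 'aaed': from fail(10)=1 chase 'd': 1 ⇒ 24;  out={2}∪out(24)={2}
  fail(17) 'eedd': from fail(16)=24 chase 'd': 24 ⇒ 25;  out=∅∪out(25)={6}
  fail(22) 'ddab': from fail(21)=8 chase 'b': 8→0 ⇒ 7;  out=∅∪out(7)={1}
  fail(5) 'eaeaa': from fail(4)=2 chase 'a': 2→8 ⇒ 9;  out=∅∪out(9)=∅
  fail(18) 'eeddd': from fail(17)=25 chase 'd': 25→20→12 ⇒ 20;  out=∅∪out(20)=∅
  fail(23) 'ddaba': from fail(22)=7 chase 'a': 7→0 ⇒ 8;  out={5}∪out(8)={5}
  fail(6) 'eaeaad': from fail(5)=9 chase 'd': 9 ⇒ 26;  out={0}∪out(26)={0,7}
  fail(19) 'eeddde': from fail(18)=20 chase 'e': 20→12→0 ⇒ 1;  out={4}∪out(1)={4}

Text stream:
i=0 'd': node 0→12
i=1 'd': node 12→20
i=2 'a': node 20→21
i=3 'a': node 21→9 (via fail)
i=4 'a': node 9→9 (via fail)
i=5 'd': node 9→26  emit P7@[3:5]
i=6 'd': node 26→20 (via fail)
i=7 'b': node 20→13 (via fail)  emit P1@[7:7]
i=8 'a': node 13→14  emit P3@[6:8]
i=9 'e': node 14→1 (via fail)
i=10 'a': node 1→2
i=11 'e': node 2→3
i=12 'a': node 3→4
i=13 'a': node 4→5
i=14 'd': node 5→6  emit P0@[9:14],P7@[12:14]
i=15 'e': node 6→1 (via fail)
i=16 'd': node 1→24
i=17 'd': node 24→25  emit P6@[15:17]
i=18 'e': node 25→1 (via fail)
i=19 'e': node 1→15
i=20 'a': node 15→2 (via fail)
i=21 'e': node 2→3
i=22 'a': node 3→4
i=23 'a': node 4→5
i=24 'd': node 5→6  emit P0@[19:24],P7@[22:24]
i=25 'd': node 6→20 (via fail)
i=26 'd': node 20→20 (via fail)
i=27 'd': node 20→20 (via fail)
i=28 'a': node 20→21
i=29 'b': node 21→22  emit P1@[29:29]
i=30 'a': node 22→23  emit P5@[26:30]
i=31 'b': node 23→7 (via fail)  emit P1@[31:31]
i=32 'b': node 7→7 (via fail)  emit P1@[32:32]
i=33 'e': node 7→1 (via fail)
i=34 'd': node 1→24

All matches (sorted): [[5,7],[7,1],[8,3],[14,0],[14,7],[17,6],[24,0],[24,7],[29,1],[30,5],[31,1],[32,1]]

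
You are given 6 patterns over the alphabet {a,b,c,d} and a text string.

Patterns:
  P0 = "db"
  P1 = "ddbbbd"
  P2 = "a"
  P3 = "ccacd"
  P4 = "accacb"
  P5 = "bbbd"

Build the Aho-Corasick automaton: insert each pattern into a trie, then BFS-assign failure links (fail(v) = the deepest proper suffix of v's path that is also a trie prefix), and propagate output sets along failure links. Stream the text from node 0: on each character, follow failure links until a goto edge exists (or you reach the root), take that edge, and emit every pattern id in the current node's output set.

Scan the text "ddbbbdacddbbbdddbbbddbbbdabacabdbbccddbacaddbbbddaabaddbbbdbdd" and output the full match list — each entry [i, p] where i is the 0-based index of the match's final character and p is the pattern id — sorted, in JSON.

Build:
Trie nodes:
  n0 'ε': a→8 b→19 c→9 d→1
  n1 'd': b→2 d→3
  n2 'db': ·  ←P0
  n3 'dd': b→4
  n4 'ddb': b→5
  n5 'ddbb': b→6
  n6 'ddbbb': d→7
  n7 'ddbbbd': ·  ←P1
  n8 'a': c→14  ←P2
  n9 'c': c→10
  n10 'cc': a→11
  n11 'cca': c→12
  n12 'ccac': d→13
  n13 'ccacd': ·  ←P3
  n14 'ac': c→15
  n15 'acc': a→16
  n16 'acca': c→17
  n17 'accac': b→18
  n18 'accacb': ·  ←P4
  n19 'b': b→20
  n20 'bb': b→21
  n21 'bbb': d→22
  n22 'bbbd': ·  ←P5

Failure links (BFS by depth):
  fail(1) 'd': from fail(0)=0 chase 'd': 0 ⇒ 0;  out=∅∪out(0)=∅
  fail(8) 'a': from fail(0)=0 chase 'a': 0 ⇒ 0;  out={2}∪out(0)={2}
  fail(9) 'c': from fail(0)=0 chase 'c': 0 ⇒ 0;  out=∅∪out(0)=∅
  fail(19) 'b': from fail(0)=0 chase 'b': 0 ⇒ 0;  out=∅∪out(0)=∅
  fail(2) 'db': from fail(1)=0 chase 'b': 0 ⇒ 19;  out={0}∪out(19)={0}
  fail(3) 'dd': from fail(1)=0 chase 'd': 0 ⇒ 1;  out=∅∪out(1)=∅
  fail(10) 'cc': from fail(9)=0 chase 'c': 0 ⇒ 9;  out=∅∪out(9)=∅
  fail(14) 'ac': from fail(8)=0 chase 'c': 0 ⇒ 9;  out=∅∪out(9)=∅
  fail(20) 'bb': from fail(19)=0 chase 'b': 0 ⇒ 19;  out=∅∪out(19)=∅
  fail(4) 'ddb': from fail(3)=1 chase 'b': 1 ⇒ 2;  out=∅∪out(2)={0}
  fail(11) 'cca': from fail(10)=9 chase 'a': 9→0 ⇒ 8;  out=∅∪out(8)={2}
  fail(15) 'acc': from fail(14)=9 chase 'c': 9 ⇒ 10;  out=∅∪out(10)=∅
  fail(21) 'bbb': from fail(20)=19 chase 'b': 19 ⇒ 20;  out=∅∪out(20)=∅
  fail(5) 'ddbb': from fail(4)=2 chase 'b': 2→19 ⇒ 20;  out=∅∪out(20)=∅
  fail(12) 'ccac': from fail(11)=8 chase 'c': 8 ⇒ 14;  out=∅∪out(14)=∅
  fail(16) 'acca': from fail(15)=10 chase 'a': 10 ⇒ 11;  out=∅∪out(11)={2}
  fail(22) 'bbbd': from fail(21)=20 chase 'd': 20→19→0 ⇒ 1;  out={5}∪out(1)={5}
  fail(6) 'ddbbb': from fail(5)=20 chase 'b': 20 ⇒ 21;  out=∅∪out(21)=∅
  fail(13) 'ccacd': from fail(12)=14 chase 'd': 14→9→0 ⇒ 1;  out={3}∪out(1)={3}
  fail(17) 'accac': from fail(16)=11 chase 'c': 11 ⇒ 12;  out=∅∪out(12)=∅
  fail(7) 'ddbbbd': from fail(6)=21 chase 'd': 21 ⇒ 22;  out={1}∪out(22)={1,5}
  fail(18) 'accacb': from fail(17)=12 chase 'b': 12→14→9→0 ⇒ 19;  out={4}∪out(19)={4}

Run:
pos 0 'd': at 1
pos 1 'd': at 3
pos 2 'b': at 4  → match P0@[1:2]
pos 3 'b': at 5
pos 4 'b': at 6
pos 5 'd': at 7  → match P1@[0:5],P5@[2:5]
pos 6 'a': at 8 (via fail)  → match P2@[6:6]
pos 7 'c': at 14
pos 8 'd': at 1 (via fail)
pos 9 'd': at 3
pos 10 'b': at 4  → match P0@[9:10]
pos 11 'b': at 5
pos 12 'b': at 6
pos 13 'd': at 7  → match P1@[8:13],P5@[10:13]
pos 14 'd': at 3 (via fail)
pos 15 'd': at 3 (via fail)
pos 16 'b': at 4  → match P0@[15:16]
pos 17 'b': at 5
pos 18 'b': at 6
pos 19 'd': at 7  → match P1@[14:19],P5@[16:19]
pos 20 'd': at 3 (via fail)
pos 21 'b': at 4  → match P0@[20:21]
pos 22 'b': at 5
pos 23 'b': at 6
pos 24 'd': at 7  → match P1@[19:24],P5@[21:24]
pos 25 'a': at 8 (via fail)  → match P2@[25:25]
pos 26 'b': at 19 (via fail)
pos 27 'a': at 8 (via fail)  → match P2@[27:27]
pos 28 'c': at 14
pos 29 'a': at 8 (via fail)  → match P2@[29:29]
pos 30 'b': at 19 (via fail)
pos 31 'd': at 1 (via fail)
pos 32 'b': at 2  → match P0@[31:32]
pos 33 'b': at 20 (via fail)
pos 34 'c': at 9 (via fail)
pos 35 'c': at 10
pos 36 'd': at 1 (via fail)
pos 37 'd': at 3
pos 38 'b': at 4  → match P0@[37:38]
pos 39 'a': at 8 (via fail)  → match P2@[39:39]
pos 40 'c': at 14
pos 41 'a': at 8 (via fail)  → match P2@[41:41]
pos 42 'd': at 1 (via fail)
pos 43 'd': at 3
pos 44 'b': at 4  → match P0@[43:44]
pos 45 'b': at 5
pos 46 'b': at 6
pos 47 'd': at 7  → match P1@[42:47],P5@[44:47]
pos 48 'd': at 3 (via fail)
pos 49 'a': at 8 (via fail)  → match P2@[49:49]
pos 50 'a': at 8 (via fail)  → match P2@[50:50]
pos 51 'b': at 19 (via fail)
pos 52 'a': at 8 (via fail)  → match P2@[52:52]
pos 53 'd': at 1 (via fail)
pos 54 'd': at 3
pos 55 'b': at 4  → match P0@[54:55]
pos 56 'b': at 5
pos 57 'b': at 6
pos 58 'd': at 7  → match P1@[53:58],P5@[55:58]
pos 59 'b': at 2 (via fail)  → match P0@[58:59]
pos 60 'd': at 1 (via fail)
pos 61 'd': at 3

Matches: [[2,0],[5,1],[5,5],[6,2],[10,0],[13,1],[13,5],[16,0],[19,1],[19,5],[21,0],[24,1],[24,5],[25,2],[27,2],[29,2],[32,0],[38,0],[39,2],[41,2],[44,0],[47,1],[47,5],[49,2],[50,2],[52,2],[55,0],[58,1],[58,5],[59,0]]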